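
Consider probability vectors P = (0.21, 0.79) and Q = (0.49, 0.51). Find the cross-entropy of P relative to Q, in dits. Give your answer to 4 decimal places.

0.2961 dits

H(P,Q) = −Σ p·log₁₀ q.
  −0.21·log₁₀(0.49) = 0.06506
  −0.79·log₁₀(0.51) = 0.23102
H(P,Q) = 0.2961 dits.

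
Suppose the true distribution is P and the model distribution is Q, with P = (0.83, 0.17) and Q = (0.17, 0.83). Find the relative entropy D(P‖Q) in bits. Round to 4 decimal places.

1.5098 bits

D(P‖Q) = Σ p·log₂(p/q).
  0.83·log₂(0.83/0.17) = 1.89869
  0.17·log₂(0.17/0.83) = -0.38889
D(P‖Q) = 1.5098 bits.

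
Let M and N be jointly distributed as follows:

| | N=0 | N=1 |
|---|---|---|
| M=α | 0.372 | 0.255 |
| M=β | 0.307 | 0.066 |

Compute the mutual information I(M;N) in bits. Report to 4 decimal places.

Marginals: p(M) = (0.6270, 0.3730), p(N) = (0.6790, 0.3210).
I(M;N) = H(M) + H(N) − H(M,N).
H(M) = 0.9529, H(N) = 0.9055, H(M,N) = 1.8153.
I(M;N) = 0.9529 + 0.9055 − 1.8153 = 0.0431 bits.

0.0431 bits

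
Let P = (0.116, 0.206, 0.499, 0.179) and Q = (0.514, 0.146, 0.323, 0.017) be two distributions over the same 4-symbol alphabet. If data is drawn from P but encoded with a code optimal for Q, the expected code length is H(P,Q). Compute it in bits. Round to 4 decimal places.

H(P,Q) = −Σ p·log₂ q.
  −0.116·log₂(0.514) = 0.11138
  −0.206·log₂(0.146) = 0.57185
  −0.499·log₂(0.323) = 0.81357
  −0.179·log₂(0.017) = 1.05222
H(P,Q) = 2.5490 bits.

2.5490 bits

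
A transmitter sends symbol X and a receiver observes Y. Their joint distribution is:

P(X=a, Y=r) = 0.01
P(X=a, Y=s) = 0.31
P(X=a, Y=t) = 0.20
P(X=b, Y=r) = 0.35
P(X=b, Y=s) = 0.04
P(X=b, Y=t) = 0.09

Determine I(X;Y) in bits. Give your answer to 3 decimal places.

Marginals: p(X) = (0.5200, 0.4800), p(Y) = (0.3600, 0.3500, 0.2900).
I(X;Y) = Σ p(x,y)·log₂[p(x,y)/(p(x)p(y))].
  (a,r): 0.01·log₂(0.0534) = -0.0423
  (a,s): 0.31·log₂(1.7033) = 0.2382
  (a,t): 0.20·log₂(1.3263) = 0.0815
  (b,r): 0.35·log₂(2.0255) = 0.3564
  (b,s): 0.04·log₂(0.2381) = -0.0828
  (b,t): 0.09·log₂(0.6466) = -0.0566
Sum = 0.494 bits.

0.494 bits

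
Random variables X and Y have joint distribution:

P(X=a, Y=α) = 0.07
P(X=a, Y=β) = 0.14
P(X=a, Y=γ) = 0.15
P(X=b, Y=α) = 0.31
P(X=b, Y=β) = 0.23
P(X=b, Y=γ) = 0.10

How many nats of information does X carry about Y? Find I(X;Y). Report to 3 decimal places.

Marginals: p(X) = (0.3600, 0.6400), p(Y) = (0.3800, 0.3700, 0.2500).
I(X;Y) = Σ p(x,y)·ln[p(x,y)/(p(x)p(y))].
  (a,α): 0.07·ln(0.5117) = -0.0469
  (a,β): 0.14·ln(1.0511) = 0.0070
  (a,γ): 0.15·ln(1.6667) = 0.0766
  (b,α): 0.31·ln(1.2747) = 0.0752
  (b,β): 0.23·ln(0.9713) = -0.0067
  (b,γ): 0.10·ln(0.6250) = -0.0470
Sum = 0.058 nats.

0.058 nats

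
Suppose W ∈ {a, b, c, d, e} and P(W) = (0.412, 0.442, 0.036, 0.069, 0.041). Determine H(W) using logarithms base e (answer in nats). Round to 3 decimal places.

H(W) = −Σ p·ln p.
  −(0.412)·ln(0.412) = 0.3653
  −(0.442)·ln(0.442) = 0.3609
  −(0.036)·ln(0.036) = 0.1197
  −(0.069)·ln(0.069) = 0.1845
  −(0.041)·ln(0.041) = 0.1310
Sum: 0.3653 + 0.3609 + 0.1197 + 0.1845 + 0.1310 = 1.161 nats.

1.161 nats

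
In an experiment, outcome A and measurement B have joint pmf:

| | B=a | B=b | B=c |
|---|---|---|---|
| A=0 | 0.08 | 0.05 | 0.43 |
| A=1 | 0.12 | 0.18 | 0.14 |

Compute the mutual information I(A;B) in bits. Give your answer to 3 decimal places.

Marginals: p(A) = (0.5600, 0.4400), p(B) = (0.2000, 0.2300, 0.5700).
I(A;B) = H(A) + H(B) − H(A,B).
H(A) = 0.9896, H(B) = 1.4143, H(A,B) = 2.2407.
I(A;B) = 0.9896 + 1.4143 − 2.2407 = 0.163 bits.

0.163 bits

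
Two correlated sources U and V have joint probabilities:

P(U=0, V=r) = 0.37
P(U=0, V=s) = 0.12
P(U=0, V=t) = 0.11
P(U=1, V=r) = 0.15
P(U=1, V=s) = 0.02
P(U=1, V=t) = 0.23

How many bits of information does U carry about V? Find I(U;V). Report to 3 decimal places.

Marginals: p(U) = (0.6000, 0.4000), p(V) = (0.5200, 0.1400, 0.3400).
I(U;V) = H(U) + H(V) − H(U,V).
H(U) = 0.9710, H(V) = 1.4169, H(U,V) = 2.2592.
I(U;V) = 0.9710 + 1.4169 − 2.2592 = 0.129 bits.

0.129 bits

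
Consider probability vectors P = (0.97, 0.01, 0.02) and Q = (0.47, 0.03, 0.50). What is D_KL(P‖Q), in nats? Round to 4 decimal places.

D(P‖Q) = Σ p·ln(p/q).
  0.97·ln(0.97/0.47) = 0.70283
  0.01·ln(0.01/0.03) = -0.01099
  0.02·ln(0.02/0.50) = -0.06438
D(P‖Q) = 0.6275 nats.

0.6275 nats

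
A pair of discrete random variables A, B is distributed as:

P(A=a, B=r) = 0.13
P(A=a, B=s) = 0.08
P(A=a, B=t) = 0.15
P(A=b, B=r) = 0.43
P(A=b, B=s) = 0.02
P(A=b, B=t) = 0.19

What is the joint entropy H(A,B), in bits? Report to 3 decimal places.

2.176 bits

H(A,B) = −Σ p(x,y)·log₂ p(x,y) over all 6 cells.
  cell (a,r): −0.13·log₂0.13 = 0.3826
  cell (a,s): −0.08·log₂0.08 = 0.2915
  cell (a,t): −0.15·log₂0.15 = 0.4105
  cell (b,r): −0.43·log₂0.43 = 0.5236
  cell (b,s): −0.02·log₂0.02 = 0.1129
  cell (b,t): −0.19·log₂0.19 = 0.4552
Sum = 2.176 bits.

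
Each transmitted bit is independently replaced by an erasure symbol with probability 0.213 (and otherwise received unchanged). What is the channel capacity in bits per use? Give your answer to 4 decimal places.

0.7870 bits

Binary erasure channel: capacity C = 1 − ε.
C = 1 − 0.213 = 0.7870 bits per channel use.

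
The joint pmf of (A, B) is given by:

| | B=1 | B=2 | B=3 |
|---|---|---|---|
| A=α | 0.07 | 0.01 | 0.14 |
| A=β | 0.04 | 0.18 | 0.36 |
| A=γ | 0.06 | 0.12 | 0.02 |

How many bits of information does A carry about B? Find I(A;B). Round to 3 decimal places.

Marginals: p(A) = (0.2200, 0.5800, 0.2000), p(B) = (0.1700, 0.3100, 0.5200).
I(A;B) = H(A) + H(B) − H(A,B).
H(A) = 1.4008, H(B) = 1.4490, H(A,B) = 2.6173.
I(A;B) = 1.4008 + 1.4490 − 2.6173 = 0.232 bits.

0.232 bits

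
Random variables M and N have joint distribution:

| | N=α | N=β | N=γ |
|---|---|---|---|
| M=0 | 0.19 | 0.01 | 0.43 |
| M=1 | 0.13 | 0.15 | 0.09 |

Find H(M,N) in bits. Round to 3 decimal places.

2.151 bits

H(M,N) = −Σ p(x,y)·log₂ p(x,y) over all 6 cells.
  cell (0,α): −0.19·log₂0.19 = 0.4552
  cell (0,β): −0.01·log₂0.01 = 0.0664
  cell (0,γ): −0.43·log₂0.43 = 0.5236
  cell (1,α): −0.13·log₂0.13 = 0.3826
  cell (1,β): −0.15·log₂0.15 = 0.4105
  cell (1,γ): −0.09·log₂0.09 = 0.3127
Sum = 2.151 bits.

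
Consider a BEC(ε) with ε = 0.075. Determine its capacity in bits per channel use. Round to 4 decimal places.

Binary erasure channel: capacity C = 1 − ε.
C = 1 − 0.075 = 0.9250 bits per channel use.

0.9250 bits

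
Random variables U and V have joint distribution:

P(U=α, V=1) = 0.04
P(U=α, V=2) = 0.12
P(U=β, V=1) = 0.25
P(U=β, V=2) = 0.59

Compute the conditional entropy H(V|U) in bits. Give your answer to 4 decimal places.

Chain rule: H(V|U) = H(U,V) − H(U).
Marginals: p(U) = (0.1600, 0.8400), p(V) = (0.2900, 0.7100).
H(U,V) = 1.5019 bits; H(U) = 0.6343 bits.
H(V|U) = 1.5019 − 0.6343 = 0.8676 bits.

0.8676 bits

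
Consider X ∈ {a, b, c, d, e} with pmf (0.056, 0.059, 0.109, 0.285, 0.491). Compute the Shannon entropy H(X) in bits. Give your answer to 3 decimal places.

1.842 bits

H(X) = −Σ p·log₂ p.
  −(0.056)·log₂(0.056) = 0.2329
  −(0.059)·log₂(0.059) = 0.2409
  −(0.109)·log₂(0.109) = 0.3485
  −(0.285)·log₂(0.285) = 0.5161
  −(0.491)·log₂(0.491) = 0.5039
Sum: 0.2329 + 0.2409 + 0.3485 + 0.5161 + 0.5039 = 1.842 bits.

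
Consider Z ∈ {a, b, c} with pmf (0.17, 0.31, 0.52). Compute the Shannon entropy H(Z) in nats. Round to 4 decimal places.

H(Z) = −Σ p·ln p.
  −(0.17)·ln(0.17) = 0.30123
  −(0.31)·ln(0.31) = 0.36307
  −(0.52)·ln(0.52) = 0.34004
Sum: 0.30123 + 0.36307 + 0.34004 = 1.0043 nats.

1.0043 nats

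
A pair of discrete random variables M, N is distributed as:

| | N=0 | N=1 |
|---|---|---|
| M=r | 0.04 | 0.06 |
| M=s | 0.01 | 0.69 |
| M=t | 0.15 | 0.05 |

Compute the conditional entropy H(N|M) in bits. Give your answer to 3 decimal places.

Chain rule: H(N|M) = H(M,N) − H(M).
Marginals: p(M) = (0.1000, 0.7000, 0.2000), p(N) = (0.2000, 0.8000).
H(M,N) = 1.4917 bits; H(M) = 1.1568 bits.
H(N|M) = 1.4917 − 1.1568 = 0.335 bits.

0.335 bits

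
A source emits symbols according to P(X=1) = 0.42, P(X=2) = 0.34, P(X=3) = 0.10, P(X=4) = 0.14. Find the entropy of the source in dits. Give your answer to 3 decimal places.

0.537 dits

H(X) = −Σ p·log₁₀ p.
  −(0.42)·log₁₀(0.42) = 0.1582
  −(0.34)·log₁₀(0.34) = 0.1593
  −(0.10)·log₁₀(0.10) = 0.1000
  −(0.14)·log₁₀(0.14) = 0.1195
Sum: 0.1582 + 0.1593 + 0.1000 + 0.1195 = 0.537 dits.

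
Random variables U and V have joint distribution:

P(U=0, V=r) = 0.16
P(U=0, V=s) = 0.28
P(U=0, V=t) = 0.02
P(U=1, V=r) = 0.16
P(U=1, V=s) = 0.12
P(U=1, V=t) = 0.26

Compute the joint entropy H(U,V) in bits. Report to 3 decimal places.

2.345 bits

H(U,V) = −Σ p(x,y)·log₂ p(x,y) over all 6 cells.
  cell (0,r): −0.16·log₂0.16 = 0.4230
  cell (0,s): −0.28·log₂0.28 = 0.5142
  cell (0,t): −0.02·log₂0.02 = 0.1129
  cell (1,r): −0.16·log₂0.16 = 0.4230
  cell (1,s): −0.12·log₂0.12 = 0.3671
  cell (1,t): −0.26·log₂0.26 = 0.5053
Sum = 2.345 bits.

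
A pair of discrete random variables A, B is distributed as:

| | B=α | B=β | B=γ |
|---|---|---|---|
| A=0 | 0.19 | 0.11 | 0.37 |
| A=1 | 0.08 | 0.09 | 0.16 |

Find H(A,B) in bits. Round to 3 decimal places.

2.363 bits

H(A,B) = −Σ p(x,y)·log₂ p(x,y) over all 6 cells.
  cell (0,α): −0.19·log₂0.19 = 0.4552
  cell (0,β): −0.11·log₂0.11 = 0.3503
  cell (0,γ): −0.37·log₂0.37 = 0.5307
  cell (1,α): −0.08·log₂0.08 = 0.2915
  cell (1,β): −0.09·log₂0.09 = 0.3127
  cell (1,γ): −0.16·log₂0.16 = 0.4230
Sum = 2.363 bits.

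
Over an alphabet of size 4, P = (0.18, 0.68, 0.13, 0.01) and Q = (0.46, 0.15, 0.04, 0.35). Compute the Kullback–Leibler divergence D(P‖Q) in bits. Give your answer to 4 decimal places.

D(P‖Q) = Σ p·log₂(p/q).
  0.18·log₂(0.18/0.46) = -0.24365
  0.68·log₂(0.68/0.15) = 1.48279
  0.13·log₂(0.13/0.04) = 0.22106
  0.01·log₂(0.01/0.35) = -0.05129
D(P‖Q) = 1.4089 bits.

1.4089 bits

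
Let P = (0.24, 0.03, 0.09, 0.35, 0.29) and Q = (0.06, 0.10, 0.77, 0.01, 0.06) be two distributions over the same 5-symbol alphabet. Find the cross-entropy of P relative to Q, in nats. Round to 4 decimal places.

3.1955 nats

H(P,Q) = −Σ p·ln q.
  −0.24·ln(0.06) = 0.67522
  −0.03·ln(0.10) = 0.06908
  −0.09·ln(0.77) = 0.02352
  −0.35·ln(0.01) = 1.61181
  −0.29·ln(0.06) = 0.81589
H(P,Q) = 3.1955 nats.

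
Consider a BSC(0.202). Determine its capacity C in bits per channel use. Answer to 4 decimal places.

Binary symmetric channel: C = 1 − h₂(ε) where h₂ is the binary entropy function.
h₂(0.202) = −0.202·log₂0.202 − 0.798·log₂0.798 = 0.7259.
C = 1 − 0.7259 = 0.2741 bits per channel use.

0.2741 bits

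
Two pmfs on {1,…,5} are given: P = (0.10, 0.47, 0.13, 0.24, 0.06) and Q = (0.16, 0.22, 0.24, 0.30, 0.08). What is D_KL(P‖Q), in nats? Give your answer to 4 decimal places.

0.1593 nats

D(P‖Q) = Σ p·ln(p/q).
  0.10·ln(0.10/0.16) = -0.04700
  0.47·ln(0.47/0.22) = 0.35678
  0.13·ln(0.13/0.24) = -0.07970
  0.24·ln(0.24/0.30) = -0.05355
  0.06·ln(0.06/0.08) = -0.01726
D(P‖Q) = 0.1593 nats.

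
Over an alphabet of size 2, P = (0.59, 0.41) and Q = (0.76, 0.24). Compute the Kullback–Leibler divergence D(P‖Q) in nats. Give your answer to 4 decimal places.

D(P‖Q) = Σ p·ln(p/q).
  0.59·ln(0.59/0.76) = -0.14939
  0.41·ln(0.41/0.24) = 0.21956
D(P‖Q) = 0.0702 nats.

0.0702 nats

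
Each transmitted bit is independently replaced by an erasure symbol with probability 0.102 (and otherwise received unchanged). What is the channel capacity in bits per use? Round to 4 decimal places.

Binary erasure channel: capacity C = 1 − ε.
C = 1 − 0.102 = 0.8980 bits per channel use.

0.8980 bits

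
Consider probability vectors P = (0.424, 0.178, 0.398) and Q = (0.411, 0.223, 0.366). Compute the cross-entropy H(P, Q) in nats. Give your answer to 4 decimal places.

H(P,Q) = −Σ p·ln q.
  −0.424·ln(0.411) = 0.37700
  −0.178·ln(0.223) = 0.26710
  −0.398·ln(0.366) = 0.40004
H(P,Q) = 1.0441 nats.

1.0441 nats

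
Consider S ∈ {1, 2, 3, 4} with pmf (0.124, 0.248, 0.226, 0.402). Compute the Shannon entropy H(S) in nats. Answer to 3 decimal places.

H(S) = −Σ p·ln p.
  −(0.124)·ln(0.124) = 0.2588
  −(0.248)·ln(0.248) = 0.3458
  −(0.226)·ln(0.226) = 0.3361
  −(0.402)·ln(0.402) = 0.3663
Sum: 0.2588 + 0.3458 + 0.3361 + 0.3663 = 1.307 nats.

1.307 nats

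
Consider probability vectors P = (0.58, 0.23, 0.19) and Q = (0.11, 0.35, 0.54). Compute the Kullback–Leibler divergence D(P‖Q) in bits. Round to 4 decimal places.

0.9655 bits

D(P‖Q) = Σ p·log₂(p/q).
  0.58·log₂(0.58/0.11) = 1.39116
  0.23·log₂(0.23/0.35) = -0.13932
  0.19·log₂(0.19/0.54) = -0.28632
D(P‖Q) = 0.9655 bits.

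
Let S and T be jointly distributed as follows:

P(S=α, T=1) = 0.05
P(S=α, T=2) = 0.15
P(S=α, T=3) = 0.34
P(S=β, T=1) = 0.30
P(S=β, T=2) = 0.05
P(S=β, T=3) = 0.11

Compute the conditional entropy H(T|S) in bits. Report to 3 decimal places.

Marginals: p(S) = (0.5400, 0.4600), p(T) = (0.3500, 0.2000, 0.4500).
H(T|S) = Σ p(S) · H(T|S=·).
  S=α: p=0.5400, H(T|S=α) = 1.2514
  S=β: p=0.4600, H(T|S=β) = 1.2438
Weighted sum = 1.248 bits.

1.248 bits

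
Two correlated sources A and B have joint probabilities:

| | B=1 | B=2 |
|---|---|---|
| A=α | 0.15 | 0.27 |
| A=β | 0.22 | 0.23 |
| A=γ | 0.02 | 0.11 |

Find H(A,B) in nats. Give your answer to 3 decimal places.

1.630 nats

H(A,B) = −Σ p(x,y)·ln p(x,y) over all 6 cells.
  cell (α,1): −0.15·ln0.15 = 0.2846
  cell (α,2): −0.27·ln0.27 = 0.3535
  cell (β,1): −0.22·ln0.22 = 0.3331
  cell (β,2): −0.23·ln0.23 = 0.3380
  cell (γ,1): −0.02·ln0.02 = 0.0782
  cell (γ,2): −0.11·ln0.11 = 0.2428
Sum = 1.630 nats.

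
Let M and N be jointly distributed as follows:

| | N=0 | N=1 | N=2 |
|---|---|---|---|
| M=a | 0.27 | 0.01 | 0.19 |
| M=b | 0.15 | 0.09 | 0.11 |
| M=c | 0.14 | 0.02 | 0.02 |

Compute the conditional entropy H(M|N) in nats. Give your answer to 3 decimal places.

Chain rule: H(M|N) = H(M,N) − H(N).
Marginals: p(M) = (0.4700, 0.3500, 0.1800), p(N) = (0.5600, 0.1200, 0.3200).
H(M,N) = 1.8909 nats; H(N) = 0.9437 nats.
H(M|N) = 1.8909 − 0.9437 = 0.947 nats.

0.947 nats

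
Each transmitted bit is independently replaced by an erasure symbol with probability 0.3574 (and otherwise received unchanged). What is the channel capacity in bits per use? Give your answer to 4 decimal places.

0.6426 bits

Binary erasure channel: capacity C = 1 − ε.
C = 1 − 0.3574 = 0.6426 bits per channel use.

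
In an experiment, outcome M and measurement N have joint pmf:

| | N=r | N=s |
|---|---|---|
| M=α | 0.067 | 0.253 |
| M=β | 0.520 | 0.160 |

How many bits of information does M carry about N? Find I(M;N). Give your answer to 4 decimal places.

0.2059 bits

Marginals: p(M) = (0.3200, 0.6800), p(N) = (0.5870, 0.4130).
I(M;N) = H(M) + H(N) − H(M,N).
H(M) = 0.9044, H(N) = 0.9780, H(M,N) = 1.6765.
I(M;N) = 0.9044 + 0.9780 − 1.6765 = 0.2059 bits.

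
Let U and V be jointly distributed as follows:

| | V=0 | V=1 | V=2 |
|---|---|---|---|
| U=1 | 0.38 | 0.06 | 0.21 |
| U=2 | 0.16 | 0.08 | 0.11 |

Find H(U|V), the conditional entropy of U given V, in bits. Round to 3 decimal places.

0.908 bits

Chain rule: H(U|V) = H(U,V) − H(V).
Marginals: p(U) = (0.6500, 0.3500), p(V) = (0.5400, 0.1400, 0.3200).
H(U,V) = 2.3116 bits; H(V) = 1.4032 bits.
H(U|V) = 2.3116 − 1.4032 = 0.908 bits.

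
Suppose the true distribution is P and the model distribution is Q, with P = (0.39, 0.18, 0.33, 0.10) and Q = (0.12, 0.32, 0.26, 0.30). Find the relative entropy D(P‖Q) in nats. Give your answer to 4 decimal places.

0.3249 nats

D(P‖Q) = Σ p·ln(p/q).
  0.39·ln(0.39/0.12) = 0.45968
  0.18·ln(0.18/0.32) = -0.10357
  0.33·ln(0.33/0.26) = 0.07868
  0.10·ln(0.10/0.30) = -0.10986
D(P‖Q) = 0.3249 nats.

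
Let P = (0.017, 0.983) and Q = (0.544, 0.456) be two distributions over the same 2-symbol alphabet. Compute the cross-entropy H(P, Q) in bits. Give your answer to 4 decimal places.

H(P,Q) = −Σ p·log₂ q.
  −0.017·log₂(0.544) = 0.01493
  −0.983·log₂(0.456) = 1.11364
H(P,Q) = 1.1286 bits.

1.1286 bits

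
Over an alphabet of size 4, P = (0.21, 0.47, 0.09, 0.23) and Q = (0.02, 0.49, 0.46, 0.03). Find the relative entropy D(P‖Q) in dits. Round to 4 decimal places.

D(P‖Q) = Σ p·log₁₀(p/q).
  0.21·log₁₀(0.21/0.02) = 0.21445
  0.47·log₁₀(0.47/0.49) = -0.00851
  0.09·log₁₀(0.09/0.46) = -0.06377
  0.23·log₁₀(0.23/0.03) = 0.20346
D(P‖Q) = 0.3456 dits.

0.3456 dits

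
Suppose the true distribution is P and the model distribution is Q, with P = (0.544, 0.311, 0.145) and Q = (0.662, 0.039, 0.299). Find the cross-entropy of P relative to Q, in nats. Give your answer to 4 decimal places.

H(P,Q) = −Σ p·ln q.
  −0.544·ln(0.662) = 0.22439
  −0.311·ln(0.039) = 1.00894
  −0.145·ln(0.299) = 0.17506
H(P,Q) = 1.4084 nats.

1.4084 nats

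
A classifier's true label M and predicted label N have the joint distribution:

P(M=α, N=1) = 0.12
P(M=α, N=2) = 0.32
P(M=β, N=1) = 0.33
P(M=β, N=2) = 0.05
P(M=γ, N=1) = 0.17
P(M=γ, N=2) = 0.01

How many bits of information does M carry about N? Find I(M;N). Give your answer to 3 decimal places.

0.317 bits

Marginals: p(M) = (0.4400, 0.3800, 0.1800), p(N) = (0.6200, 0.3800).
I(M;N) = H(M) + H(N) − H(M,N).
H(M) = 1.4969, H(N) = 0.9580, H(M,N) = 2.1380.
I(M;N) = 1.4969 + 0.9580 − 2.1380 = 0.317 bits.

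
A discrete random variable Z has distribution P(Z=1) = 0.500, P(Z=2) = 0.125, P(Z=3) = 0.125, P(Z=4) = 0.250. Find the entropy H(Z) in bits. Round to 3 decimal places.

1.750 bits

H(Z) = −Σ p·log₂ p.
  −(0.500)·log₂(0.500) = 0.5000
  −(0.125)·log₂(0.125) = 0.3750
  −(0.125)·log₂(0.125) = 0.3750
  −(0.250)·log₂(0.250) = 0.5000
Sum: 0.5000 + 0.3750 + 0.3750 + 0.5000 = 1.750 bits.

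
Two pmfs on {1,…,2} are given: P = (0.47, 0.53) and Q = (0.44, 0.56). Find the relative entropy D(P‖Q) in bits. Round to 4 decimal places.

0.0026 bits

D(P‖Q) = Σ p·log₂(p/q).
  0.47·log₂(0.47/0.44) = 0.04472
  0.53·log₂(0.53/0.56) = -0.04210
D(P‖Q) = 0.0026 bits.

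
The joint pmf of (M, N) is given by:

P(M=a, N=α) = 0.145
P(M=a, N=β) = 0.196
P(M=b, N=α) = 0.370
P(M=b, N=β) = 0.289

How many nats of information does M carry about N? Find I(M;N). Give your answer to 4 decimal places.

Marginals: p(M) = (0.3410, 0.6590), p(N) = (0.5150, 0.4850).
I(M;N) = Σ p(x,y)·ln[p(x,y)/(p(x)p(y))].
  (a,α): 0.145·ln(0.8257) = -0.02778
  (a,β): 0.196·ln(1.1851) = 0.03329
  (b,α): 0.370·ln(1.0902) = 0.03196
  (b,β): 0.289·ln(0.9042) = -0.02910
Sum = 0.0084 nats.

0.0084 nats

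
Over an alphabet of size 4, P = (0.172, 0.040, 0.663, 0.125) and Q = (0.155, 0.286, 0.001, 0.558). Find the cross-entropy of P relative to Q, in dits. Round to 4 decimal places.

H(P,Q) = −Σ p·log₁₀ q.
  −0.172·log₁₀(0.155) = 0.13926
  −0.040·log₁₀(0.286) = 0.02175
  −0.663·log₁₀(0.001) = 1.98900
  −0.125·log₁₀(0.558) = 0.03167
H(P,Q) = 2.1817 dits.

2.1817 dits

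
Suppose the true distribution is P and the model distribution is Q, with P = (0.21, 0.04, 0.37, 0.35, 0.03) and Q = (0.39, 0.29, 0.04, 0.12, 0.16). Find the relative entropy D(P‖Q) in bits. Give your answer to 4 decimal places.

1.3537 bits

D(P‖Q) = Σ p·log₂(p/q).
  0.21·log₂(0.21/0.39) = -0.18755
  0.04·log₂(0.04/0.29) = -0.11432
  0.37·log₂(0.37/0.04) = 1.18750
  0.35·log₂(0.35/0.12) = 0.54051
  0.03·log₂(0.03/0.16) = -0.07245
D(P‖Q) = 1.3537 bits.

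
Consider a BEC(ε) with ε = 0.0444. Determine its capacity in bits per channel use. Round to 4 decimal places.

Binary erasure channel: capacity C = 1 − ε.
C = 1 − 0.0444 = 0.9556 bits per channel use.

0.9556 bits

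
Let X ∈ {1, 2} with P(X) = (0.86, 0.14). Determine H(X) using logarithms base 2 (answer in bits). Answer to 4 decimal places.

H(X) = −Σ p·log₂ p.
  −(0.86)·log₂(0.86) = 0.18713
  −(0.14)·log₂(0.14) = 0.39711
Sum: 0.18713 + 0.39711 = 0.5842 bits.

0.5842 bits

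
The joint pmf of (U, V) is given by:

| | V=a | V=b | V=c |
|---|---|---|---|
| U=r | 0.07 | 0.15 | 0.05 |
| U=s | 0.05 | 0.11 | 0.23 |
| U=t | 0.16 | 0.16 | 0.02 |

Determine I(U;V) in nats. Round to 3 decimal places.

Marginals: p(U) = (0.2700, 0.3900, 0.3400), p(V) = (0.2800, 0.4200, 0.3000).
I(U;V) = Σ p(x,y)·ln[p(x,y)/(p(x)p(y))].
  (r,a): 0.07·ln(0.9259) = -0.0054
  (r,b): 0.15·ln(1.3228) = 0.0420
  (r,c): 0.05·ln(0.6173) = -0.0241
  (s,a): 0.05·ln(0.4579) = -0.0391
  (s,b): 0.11·ln(0.6716) = -0.0438
  (s,c): 0.23·ln(1.9658) = 0.1555
  (t,a): 0.16·ln(1.6807) = 0.0831
  (t,b): 0.16·ln(1.1204) = 0.0182
  (t,c): 0.02·ln(0.1961) = -0.0326
Sum = 0.154 nats.

0.154 nats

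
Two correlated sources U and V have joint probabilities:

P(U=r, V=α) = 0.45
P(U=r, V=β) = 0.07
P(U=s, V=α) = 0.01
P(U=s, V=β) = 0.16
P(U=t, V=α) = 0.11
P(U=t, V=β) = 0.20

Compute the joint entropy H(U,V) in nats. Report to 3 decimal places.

H(U,V) = −Σ p(x,y)·ln p(x,y) over all 6 cells.
  cell (r,α): −0.45·ln0.45 = 0.3593
  cell (r,β): −0.07·ln0.07 = 0.1861
  cell (s,α): −0.01·ln0.01 = 0.0461
  cell (s,β): −0.16·ln0.16 = 0.2932
  cell (t,α): −0.11·ln0.11 = 0.2428
  cell (t,β): −0.20·ln0.20 = 0.3219
Sum = 1.449 nats.

1.449 nats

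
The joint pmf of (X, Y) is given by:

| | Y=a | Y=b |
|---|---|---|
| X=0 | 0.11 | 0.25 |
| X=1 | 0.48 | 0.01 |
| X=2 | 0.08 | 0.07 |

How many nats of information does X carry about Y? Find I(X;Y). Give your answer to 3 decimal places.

Marginals: p(X) = (0.3600, 0.4900, 0.1500), p(Y) = (0.6700, 0.3300).
I(X;Y) = H(X) + H(Y) − H(X,Y).
H(X) = 1.0019, H(Y) = 0.6342, H(X,Y) = 1.3759.
I(X;Y) = 1.0019 + 0.6342 − 1.3759 = 0.260 nats.

0.260 nats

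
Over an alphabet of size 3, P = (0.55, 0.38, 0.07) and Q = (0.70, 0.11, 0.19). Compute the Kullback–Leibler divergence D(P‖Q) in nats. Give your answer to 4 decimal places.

D(P‖Q) = Σ p·ln(p/q).
  0.55·ln(0.55/0.70) = -0.13264
  0.38·ln(0.38/0.11) = 0.47108
  0.07·ln(0.07/0.19) = -0.06990
D(P‖Q) = 0.2685 nats.

0.2685 nats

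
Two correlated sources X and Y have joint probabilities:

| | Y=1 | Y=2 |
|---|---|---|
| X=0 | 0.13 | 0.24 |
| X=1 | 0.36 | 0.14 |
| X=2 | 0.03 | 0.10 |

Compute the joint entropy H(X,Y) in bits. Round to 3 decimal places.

H(X,Y) = −Σ p(x,y)·log₂ p(x,y) over all 6 cells.
  cell (0,1): −0.13·log₂0.13 = 0.3826
  cell (0,2): −0.24·log₂0.24 = 0.4941
  cell (1,1): −0.36·log₂0.36 = 0.5306
  cell (1,2): −0.14·log₂0.14 = 0.3971
  cell (2,1): −0.03·log₂0.03 = 0.1518
  cell (2,2): −0.10·log₂0.10 = 0.3322
Sum = 2.288 bits.

2.288 bits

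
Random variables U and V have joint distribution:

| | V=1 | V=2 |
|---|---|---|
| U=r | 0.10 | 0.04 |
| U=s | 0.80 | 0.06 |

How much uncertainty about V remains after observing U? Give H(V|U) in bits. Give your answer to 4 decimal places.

Chain rule: H(V|U) = H(U,V) − H(U).
Marginals: p(U) = (0.1400, 0.8600), p(V) = (0.9000, 0.1000).
H(U,V) = 1.0190 bits; H(U) = 0.5842 bits.
H(V|U) = 1.0190 − 0.5842 = 0.4348 bits.

0.4348 bits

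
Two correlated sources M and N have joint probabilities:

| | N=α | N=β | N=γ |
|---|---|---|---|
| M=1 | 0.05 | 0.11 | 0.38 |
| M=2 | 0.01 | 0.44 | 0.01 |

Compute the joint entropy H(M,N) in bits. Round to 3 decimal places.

1.751 bits

H(M,N) = −Σ p(x,y)·log₂ p(x,y) over all 6 cells.
  cell (1,α): −0.05·log₂0.05 = 0.2161
  cell (1,β): −0.11·log₂0.11 = 0.3503
  cell (1,γ): −0.38·log₂0.38 = 0.5305
  cell (2,α): −0.01·log₂0.01 = 0.0664
  cell (2,β): −0.44·log₂0.44 = 0.5211
  cell (2,γ): −0.01·log₂0.01 = 0.0664
Sum = 1.751 bits.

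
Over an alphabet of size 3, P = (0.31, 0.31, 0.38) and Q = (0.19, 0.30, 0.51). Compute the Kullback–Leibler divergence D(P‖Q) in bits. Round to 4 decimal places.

D(P‖Q) = Σ p·log₂(p/q).
  0.31·log₂(0.31/0.19) = 0.21894
  0.31·log₂(0.31/0.30) = 0.01466
  0.38·log₂(0.38/0.51) = -0.16131
D(P‖Q) = 0.0723 bits.

0.0723 bits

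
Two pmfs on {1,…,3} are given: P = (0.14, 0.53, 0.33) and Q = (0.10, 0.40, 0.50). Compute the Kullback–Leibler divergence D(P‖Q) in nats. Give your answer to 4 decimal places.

0.0591 nats

D(P‖Q) = Σ p·ln(p/q).
  0.14·ln(0.14/0.10) = 0.04711
  0.53·ln(0.53/0.40) = 0.14915
  0.33·ln(0.33/0.50) = -0.13712
D(P‖Q) = 0.0591 nats.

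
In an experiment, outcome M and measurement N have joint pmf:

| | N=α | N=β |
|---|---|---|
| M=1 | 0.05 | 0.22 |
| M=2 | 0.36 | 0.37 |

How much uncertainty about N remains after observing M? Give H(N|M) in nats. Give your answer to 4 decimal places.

0.6353 nats

Chain rule: H(N|M) = H(M,N) − H(M).
Marginals: p(M) = (0.2700, 0.7300), p(N) = (0.4100, 0.5900).
H(M,N) = 1.2186 nats; H(M) = 0.5833 nats.
H(N|M) = 1.2186 − 0.5833 = 0.6353 nats.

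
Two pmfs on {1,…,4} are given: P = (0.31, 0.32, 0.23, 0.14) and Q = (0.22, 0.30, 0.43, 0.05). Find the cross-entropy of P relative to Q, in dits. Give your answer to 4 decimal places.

0.6376 dits

H(P,Q) = −Σ p·log₁₀ q.
  −0.31·log₁₀(0.22) = 0.20385
  −0.32·log₁₀(0.30) = 0.16732
  −0.23·log₁₀(0.43) = 0.08430
  −0.14·log₁₀(0.05) = 0.18214
H(P,Q) = 0.6376 dits.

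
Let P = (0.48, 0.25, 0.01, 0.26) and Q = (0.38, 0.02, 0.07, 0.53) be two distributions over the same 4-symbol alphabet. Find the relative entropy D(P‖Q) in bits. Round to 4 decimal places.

0.7775 bits

D(P‖Q) = Σ p·log₂(p/q).
  0.48·log₂(0.48/0.38) = 0.16178
  0.25·log₂(0.25/0.02) = 0.91096
  0.01·log₂(0.01/0.07) = -0.02807
  0.26·log₂(0.26/0.53) = -0.26714
D(P‖Q) = 0.7775 bits.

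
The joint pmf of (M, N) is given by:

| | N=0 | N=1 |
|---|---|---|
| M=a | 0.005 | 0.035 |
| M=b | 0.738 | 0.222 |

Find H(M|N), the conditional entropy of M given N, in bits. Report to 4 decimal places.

0.1908 bits

Chain rule: H(M|N) = H(M,N) − H(N).
Marginals: p(M) = (0.0400, 0.9600), p(N) = (0.7430, 0.2570).
H(M,N) = 1.0130 bits; H(N) = 0.8222 bits.
H(M|N) = 1.0130 − 0.8222 = 0.1908 bits.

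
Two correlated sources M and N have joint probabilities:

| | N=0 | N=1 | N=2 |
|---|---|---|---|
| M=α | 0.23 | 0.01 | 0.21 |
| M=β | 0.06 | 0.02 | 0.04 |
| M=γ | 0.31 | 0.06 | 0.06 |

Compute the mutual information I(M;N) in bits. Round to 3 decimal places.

0.108 bits

Marginals: p(M) = (0.4500, 0.1200, 0.4300), p(N) = (0.6000, 0.0900, 0.3100).
I(M;N) = H(M) + H(N) − H(M,N).
H(M) = 1.4090, H(N) = 1.2786, H(M,N) = 2.5800.
I(M;N) = 1.4090 + 1.2786 − 2.5800 = 0.108 bits.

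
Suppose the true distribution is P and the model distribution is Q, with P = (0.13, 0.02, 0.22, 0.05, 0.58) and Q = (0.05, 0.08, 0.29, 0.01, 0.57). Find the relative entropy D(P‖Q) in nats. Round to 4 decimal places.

D(P‖Q) = Σ p·ln(p/q).
  0.13·ln(0.13/0.05) = 0.12422
  0.02·ln(0.02/0.08) = -0.02773
  0.22·ln(0.22/0.29) = -0.06078
  0.05·ln(0.05/0.01) = 0.08047
  0.58·ln(0.58/0.57) = 0.01009
D(P‖Q) = 0.1263 nats.

0.1263 nats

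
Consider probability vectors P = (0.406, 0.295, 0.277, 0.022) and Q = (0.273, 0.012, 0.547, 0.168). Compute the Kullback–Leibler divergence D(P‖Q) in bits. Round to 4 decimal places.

D(P‖Q) = Σ p·log₂(p/q).
  0.406·log₂(0.406/0.273) = 0.23247
  0.295·log₂(0.295/0.012) = 1.36278
  0.277·log₂(0.277/0.547) = -0.27192
  0.022·log₂(0.022/0.168) = -0.06452
D(P‖Q) = 1.2588 bits.

1.2588 bits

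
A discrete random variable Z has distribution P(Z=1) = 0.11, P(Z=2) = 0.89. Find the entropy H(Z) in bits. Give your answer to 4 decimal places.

0.4999 bits

H(Z) = −Σ p·log₂ p.
  −(0.11)·log₂(0.11) = 0.35029
  −(0.89)·log₂(0.89) = 0.14963
Sum: 0.35029 + 0.14963 = 0.4999 bits.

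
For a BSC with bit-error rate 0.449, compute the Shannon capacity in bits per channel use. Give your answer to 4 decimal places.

0.0075 bits

Binary symmetric channel: C = 1 − h₂(ε) where h₂ is the binary entropy function.
h₂(0.449) = −0.449·log₂0.449 − 0.551·log₂0.551 = 0.9925.
C = 1 − 0.9925 = 0.0075 bits per channel use.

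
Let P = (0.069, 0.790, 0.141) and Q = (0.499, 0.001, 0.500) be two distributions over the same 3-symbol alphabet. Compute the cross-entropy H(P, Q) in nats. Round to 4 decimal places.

5.6028 nats

H(P,Q) = −Σ p·ln q.
  −0.069·ln(0.499) = 0.04797
  −0.790·ln(0.001) = 5.45713
  −0.141·ln(0.500) = 0.09773
H(P,Q) = 5.6028 nats.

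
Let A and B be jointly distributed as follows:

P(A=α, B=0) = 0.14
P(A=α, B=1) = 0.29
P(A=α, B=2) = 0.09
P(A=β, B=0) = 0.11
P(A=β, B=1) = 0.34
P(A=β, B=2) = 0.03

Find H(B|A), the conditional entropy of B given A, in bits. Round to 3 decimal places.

Chain rule: H(B|A) = H(A,B) − H(A).
Marginals: p(A) = (0.5200, 0.4800), p(B) = (0.2500, 0.6300, 0.1200).
H(A,B) = 2.2589 bits; H(A) = 0.9988 bits.
H(B|A) = 2.2589 − 0.9988 = 1.260 bits.

1.260 bits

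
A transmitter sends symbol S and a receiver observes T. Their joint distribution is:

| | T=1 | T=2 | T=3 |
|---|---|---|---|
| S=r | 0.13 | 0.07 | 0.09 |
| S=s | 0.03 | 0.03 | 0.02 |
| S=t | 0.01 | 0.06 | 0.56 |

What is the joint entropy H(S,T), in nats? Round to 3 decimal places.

1.496 nats

H(S,T) = −Σ p(x,y)·ln p(x,y) over all 9 cells.
  cell (r,1): −0.13·ln0.13 = 0.2652
  cell (r,2): −0.07·ln0.07 = 0.1861
  cell (r,3): −0.09·ln0.09 = 0.2167
  cell (s,1): −0.03·ln0.03 = 0.1052
  cell (s,2): −0.03·ln0.03 = 0.1052
  cell (s,3): −0.02·ln0.02 = 0.0782
  cell (t,1): −0.01·ln0.01 = 0.0461
  cell (t,2): −0.06·ln0.06 = 0.1688
  cell (t,3): −0.56·ln0.56 = 0.3247
Sum = 1.496 nats.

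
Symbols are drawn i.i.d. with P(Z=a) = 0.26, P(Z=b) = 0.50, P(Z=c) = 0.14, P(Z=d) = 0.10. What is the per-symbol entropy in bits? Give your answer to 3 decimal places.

1.735 bits

H(Z) = −Σ p·log₂ p.
  −(0.26)·log₂(0.26) = 0.5053
  −(0.50)·log₂(0.50) = 0.5000
  −(0.14)·log₂(0.14) = 0.3971
  −(0.10)·log₂(0.10) = 0.3322
Sum: 0.5053 + 0.5000 + 0.3971 + 0.3322 = 1.735 bits.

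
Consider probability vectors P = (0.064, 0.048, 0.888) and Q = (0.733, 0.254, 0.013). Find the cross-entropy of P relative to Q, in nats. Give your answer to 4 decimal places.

H(P,Q) = −Σ p·ln q.
  −0.064·ln(0.733) = 0.01988
  −0.048·ln(0.254) = 0.06578
  −0.888·ln(0.013) = 3.85641
H(P,Q) = 3.9421 nats.

3.9421 nats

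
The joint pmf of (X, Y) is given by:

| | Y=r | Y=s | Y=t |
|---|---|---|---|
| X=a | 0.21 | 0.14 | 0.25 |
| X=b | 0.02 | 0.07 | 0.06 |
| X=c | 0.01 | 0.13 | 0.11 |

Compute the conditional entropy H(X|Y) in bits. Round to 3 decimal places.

Marginals: p(X) = (0.6000, 0.1500, 0.2500), p(Y) = (0.2400, 0.3400, 0.4200).
H(X|Y) = Σ p(Y) · H(X|Y=·).
  Y=r: p=0.2400, H(X|Y=r) = 0.6584
  Y=s: p=0.3400, H(X|Y=s) = 1.5269
  Y=t: p=0.4200, H(X|Y=t) = 1.3528
Weighted sum = 1.245 bits.

1.245 bits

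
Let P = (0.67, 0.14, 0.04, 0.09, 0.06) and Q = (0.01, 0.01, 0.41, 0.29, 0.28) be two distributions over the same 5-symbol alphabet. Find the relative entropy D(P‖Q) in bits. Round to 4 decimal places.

4.1777 bits

D(P‖Q) = Σ p·log₂(p/q).
  0.67·log₂(0.67/0.01) = 4.06428
  0.14·log₂(0.14/0.01) = 0.53303
  0.04·log₂(0.04/0.41) = -0.13430
  0.09·log₂(0.09/0.29) = -0.15193
  0.06·log₂(0.06/0.28) = -0.13334
D(P‖Q) = 4.1777 bits.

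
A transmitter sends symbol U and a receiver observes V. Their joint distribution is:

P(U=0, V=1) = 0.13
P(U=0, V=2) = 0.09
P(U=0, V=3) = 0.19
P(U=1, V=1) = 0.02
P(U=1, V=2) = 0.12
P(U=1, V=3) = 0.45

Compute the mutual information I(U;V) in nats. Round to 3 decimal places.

Marginals: p(U) = (0.4100, 0.5900), p(V) = (0.1500, 0.2100, 0.6400).
I(U;V) = H(U) + H(V) − H(U,V).
H(U) = 0.6769, H(V) = 0.8979, H(U,V) = 1.4895.
I(U;V) = 0.6769 + 0.8979 − 1.4895 = 0.085 nats.

0.085 nats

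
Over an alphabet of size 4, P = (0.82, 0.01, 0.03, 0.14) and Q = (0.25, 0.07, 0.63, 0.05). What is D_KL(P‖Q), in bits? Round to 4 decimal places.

D(P‖Q) = Σ p·log₂(p/q).
  0.82·log₂(0.82/0.25) = 1.40523
  0.01·log₂(0.01/0.07) = -0.02807
  0.03·log₂(0.03/0.63) = -0.13177
  0.14·log₂(0.14/0.05) = 0.20796
D(P‖Q) = 1.4533 bits.

1.4533 bits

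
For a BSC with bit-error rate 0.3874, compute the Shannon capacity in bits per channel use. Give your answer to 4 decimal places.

Binary symmetric channel: C = 1 − h₂(ε) where h₂ is the binary entropy function.
h₂(0.3874) = −0.3874·log₂0.3874 − 0.6126·log₂0.6126 = 0.9631.
C = 1 − 0.9631 = 0.0369 bits per channel use.

0.0369 bits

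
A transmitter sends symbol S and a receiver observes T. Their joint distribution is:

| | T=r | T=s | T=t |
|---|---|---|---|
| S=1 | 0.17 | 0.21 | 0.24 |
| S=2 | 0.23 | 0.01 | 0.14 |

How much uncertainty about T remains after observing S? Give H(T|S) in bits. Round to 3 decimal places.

Chain rule: H(T|S) = H(S,T) − H(S).
Marginals: p(S) = (0.6200, 0.3800), p(T) = (0.4000, 0.2200, 0.3800).
H(S,T) = 2.3528 bits; H(S) = 0.9580 bits.
H(T|S) = 2.3528 − 0.9580 = 1.395 bits.

1.395 bits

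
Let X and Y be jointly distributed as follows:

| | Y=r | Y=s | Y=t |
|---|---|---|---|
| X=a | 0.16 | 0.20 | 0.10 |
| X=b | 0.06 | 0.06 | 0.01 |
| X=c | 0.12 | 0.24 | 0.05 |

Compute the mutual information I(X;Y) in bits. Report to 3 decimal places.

Marginals: p(X) = (0.4600, 0.1300, 0.4100), p(Y) = (0.3400, 0.5000, 0.1600).
I(X;Y) = H(X) + H(Y) − H(X,Y).
H(X) = 1.4254, H(Y) = 1.4522, H(X,Y) = 2.8504.
I(X;Y) = 1.4254 + 1.4522 − 2.8504 = 0.027 bits.

0.027 bits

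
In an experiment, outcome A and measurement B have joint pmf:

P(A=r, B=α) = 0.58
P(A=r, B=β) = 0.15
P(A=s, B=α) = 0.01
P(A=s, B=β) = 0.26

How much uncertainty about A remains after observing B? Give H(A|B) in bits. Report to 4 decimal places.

0.4616 bits

Chain rule: H(A|B) = H(A,B) − H(B).
Marginals: p(A) = (0.7300, 0.2700), p(B) = (0.5900, 0.4100).
H(A,B) = 1.4381 bits; H(B) = 0.9765 bits.
H(A|B) = 1.4381 − 0.9765 = 0.4616 bits.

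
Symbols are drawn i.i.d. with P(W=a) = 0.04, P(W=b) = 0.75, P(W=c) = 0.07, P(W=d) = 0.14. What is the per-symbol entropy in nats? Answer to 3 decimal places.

0.806 nats

H(W) = −Σ p·ln p.
  −(0.04)·ln(0.04) = 0.1288
  −(0.75)·ln(0.75) = 0.2158
  −(0.07)·ln(0.07) = 0.1861
  −(0.14)·ln(0.14) = 0.2753
Sum: 0.1288 + 0.2158 + 0.1861 + 0.2753 = 0.806 nats.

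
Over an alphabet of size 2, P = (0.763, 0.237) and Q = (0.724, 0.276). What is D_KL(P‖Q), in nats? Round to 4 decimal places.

0.0039 nats

D(P‖Q) = Σ p·ln(p/q).
  0.763·ln(0.763/0.724) = 0.04003
  0.237·ln(0.237/0.276) = -0.03610
D(P‖Q) = 0.0039 nats.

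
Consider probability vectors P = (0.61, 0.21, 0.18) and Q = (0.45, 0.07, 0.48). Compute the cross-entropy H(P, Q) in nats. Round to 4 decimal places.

H(P,Q) = −Σ p·ln q.
  −0.61·ln(0.45) = 0.48709
  −0.21·ln(0.07) = 0.55844
  −0.18·ln(0.48) = 0.13211
H(P,Q) = 1.1776 nats.

1.1776 nats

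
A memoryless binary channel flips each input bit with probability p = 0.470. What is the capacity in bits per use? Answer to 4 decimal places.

Binary symmetric channel: C = 1 − h₂(ε) where h₂ is the binary entropy function.
h₂(0.470) = −0.470·log₂0.470 − 0.530·log₂0.530 = 0.9974.
C = 1 − 0.9974 = 0.0026 bits per channel use.

0.0026 bits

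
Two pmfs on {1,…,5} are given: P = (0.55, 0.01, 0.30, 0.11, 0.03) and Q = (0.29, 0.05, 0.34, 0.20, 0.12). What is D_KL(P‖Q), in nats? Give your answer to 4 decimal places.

D(P‖Q) = Σ p·ln(p/q).
  0.55·ln(0.55/0.29) = 0.35202
  0.01·ln(0.01/0.05) = -0.01609
  0.30·ln(0.30/0.34) = -0.03755
  0.11·ln(0.11/0.20) = -0.06576
  0.03·ln(0.03/0.12) = -0.04159
D(P‖Q) = 0.1910 nats.

0.1910 nats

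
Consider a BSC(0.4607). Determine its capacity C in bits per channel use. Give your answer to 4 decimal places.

Binary symmetric channel: C = 1 − h₂(ε) where h₂ is the binary entropy function.
h₂(0.4607) = −0.4607·log₂0.4607 − 0.5393·log₂0.5393 = 0.9955.
C = 1 − 0.9955 = 0.0045 bits per channel use.

0.0045 bits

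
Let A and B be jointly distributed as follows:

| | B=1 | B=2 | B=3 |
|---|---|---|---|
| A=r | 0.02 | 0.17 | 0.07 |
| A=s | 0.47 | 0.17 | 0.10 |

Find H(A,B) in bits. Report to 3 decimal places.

H(A,B) = −Σ p(x,y)·log₂ p(x,y) over all 6 cells.
  cell (r,1): −0.02·log₂0.02 = 0.1129
  cell (r,2): −0.17·log₂0.17 = 0.4346
  cell (r,3): −0.07·log₂0.07 = 0.2686
  cell (s,1): −0.47·log₂0.47 = 0.5120
  cell (s,2): −0.17·log₂0.17 = 0.4346
  cell (s,3): −0.10·log₂0.10 = 0.3322
Sum = 2.095 bits.

2.095 bits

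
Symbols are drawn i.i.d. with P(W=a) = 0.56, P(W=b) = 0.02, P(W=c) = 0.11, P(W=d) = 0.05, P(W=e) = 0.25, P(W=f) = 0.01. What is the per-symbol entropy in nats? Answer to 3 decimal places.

H(W) = −Σ p·ln p.
  −(0.56)·ln(0.56) = 0.3247
  −(0.02)·ln(0.02) = 0.0782
  −(0.11)·ln(0.11) = 0.2428
  −(0.05)·ln(0.05) = 0.1498
  −(0.25)·ln(0.25) = 0.3466
  −(0.01)·ln(0.01) = 0.0461
Sum: 0.3247 + 0.0782 + 0.2428 + 0.1498 + 0.3466 + 0.0461 = 1.188 nats.

1.188 nats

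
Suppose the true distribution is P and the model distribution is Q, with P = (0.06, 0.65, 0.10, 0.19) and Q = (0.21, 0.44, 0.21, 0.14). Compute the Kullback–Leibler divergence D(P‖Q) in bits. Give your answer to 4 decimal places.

0.2341 bits

D(P‖Q) = Σ p·log₂(p/q).
  0.06·log₂(0.06/0.21) = -0.10844
  0.65·log₂(0.65/0.44) = 0.36591
  0.10·log₂(0.10/0.21) = -0.10704
  0.19·log₂(0.19/0.14) = 0.08371
D(P‖Q) = 0.2341 bits.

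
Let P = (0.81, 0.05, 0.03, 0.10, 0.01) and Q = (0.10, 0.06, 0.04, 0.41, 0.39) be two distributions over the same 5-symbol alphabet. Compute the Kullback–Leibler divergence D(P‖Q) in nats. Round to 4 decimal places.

D(P‖Q) = Σ p·ln(p/q).
  0.81·ln(0.81/0.10) = 1.69441
  0.05·ln(0.05/0.06) = -0.00912
  0.03·ln(0.03/0.04) = -0.00863
  0.10·ln(0.10/0.41) = -0.14110
  0.01·ln(0.01/0.39) = -0.03664
D(P‖Q) = 1.4989 nats.

1.4989 nats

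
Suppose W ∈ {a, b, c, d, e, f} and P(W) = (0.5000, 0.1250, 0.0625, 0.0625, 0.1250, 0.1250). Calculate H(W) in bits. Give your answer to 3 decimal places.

2.125 bits

H(W) = −Σ p·log₂ p.
  −(0.5000)·log₂(0.5000) = 0.5000
  −(0.1250)·log₂(0.1250) = 0.3750
  −(0.0625)·log₂(0.0625) = 0.2500
  −(0.0625)·log₂(0.0625) = 0.2500
  −(0.1250)·log₂(0.1250) = 0.3750
  −(0.1250)·log₂(0.1250) = 0.3750
Sum: 0.5000 + 0.3750 + 0.2500 + 0.2500 + 0.3750 + 0.3750 = 2.125 bits.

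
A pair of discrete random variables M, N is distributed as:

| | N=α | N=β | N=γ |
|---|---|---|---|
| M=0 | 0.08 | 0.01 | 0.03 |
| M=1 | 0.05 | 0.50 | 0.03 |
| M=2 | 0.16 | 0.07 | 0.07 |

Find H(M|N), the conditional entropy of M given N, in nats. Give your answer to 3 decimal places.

0.680 nats

Marginals: p(M) = (0.1200, 0.5800, 0.3000), p(N) = (0.2900, 0.5800, 0.1300).
H(M|N) = Σ p(N) · H(M|N=·).
  N=α: p=0.2900, H(M|N=α) = 0.9865
  N=β: p=0.5800, H(M|N=β) = 0.4532
  N=γ: p=0.1300, H(M|N=γ) = 1.0101
Weighted sum = 0.680 nats.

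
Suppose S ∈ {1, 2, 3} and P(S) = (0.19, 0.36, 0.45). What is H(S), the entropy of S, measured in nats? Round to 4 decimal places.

H(S) = −Σ p·ln p.
  −(0.19)·ln(0.19) = 0.31554
  −(0.36)·ln(0.36) = 0.36779
  −(0.45)·ln(0.45) = 0.35933
Sum: 0.31554 + 0.36779 + 0.35933 = 1.0427 nats.

1.0427 nats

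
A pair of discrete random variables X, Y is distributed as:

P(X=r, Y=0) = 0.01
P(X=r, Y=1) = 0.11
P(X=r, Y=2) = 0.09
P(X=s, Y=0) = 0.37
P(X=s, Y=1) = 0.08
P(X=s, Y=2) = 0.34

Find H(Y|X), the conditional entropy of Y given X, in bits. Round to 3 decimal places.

Marginals: p(X) = (0.2100, 0.7900), p(Y) = (0.3800, 0.1900, 0.4300).
H(Y|X) = Σ p(X) · H(Y|X=·).
  X=r: p=0.2100, H(Y|X=r) = 1.2217
  X=s: p=0.7900, H(Y|X=s) = 1.3706
Weighted sum = 1.339 bits.

1.339 bits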